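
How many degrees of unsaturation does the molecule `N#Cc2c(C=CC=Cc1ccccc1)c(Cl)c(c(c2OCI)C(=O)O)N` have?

13

Molecular formula from the SMILES: C19H14ClIN2O3.
DoU = (2C + 2 + N − H − X)/2 = (2·19 + 2 + 2 − 14 − 2)/2 = 26/2 = 13.
(Structurally: 2 ring(s) + 11 π bond(s) = 13.)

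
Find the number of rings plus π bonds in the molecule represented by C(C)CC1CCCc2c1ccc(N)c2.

5

Molecular formula from the SMILES: C13H19N.
DoU = (2C + 2 + N − H − X)/2 = (2·13 + 2 + 1 − 19 − 0)/2 = 10/2 = 5.
(Structurally: 2 ring(s) + 3 π bond(s) = 5.)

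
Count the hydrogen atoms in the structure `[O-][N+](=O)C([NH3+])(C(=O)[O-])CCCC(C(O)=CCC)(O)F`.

Hydrogens are implicit in SMILES; fill each atom to its normal valence:
  4 × C: 2 H each → 8
  4 × C: no H
  2 × O: 1 H each → 2
  2 × O: no H
  2 × O (charge -1): no H
  1 × C: 3 H
  1 × C: 1 H
  1 × F: no H
  1 × N (charge +1): 3 H
  1 × N (charge +1): no H
  Total hydrogens = 17.

17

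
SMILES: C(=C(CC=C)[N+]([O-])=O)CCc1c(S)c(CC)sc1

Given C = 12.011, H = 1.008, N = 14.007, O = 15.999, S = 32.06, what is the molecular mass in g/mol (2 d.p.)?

283.40

Molecular formula: C13H17NO2S2.
M = 13×12.011 + 17×1.008 + 1×14.007 + 2×15.999 + 2×32.06 = 283.40 g/mol.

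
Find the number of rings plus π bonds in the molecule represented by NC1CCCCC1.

Molecular formula from the SMILES: C6H13N.
DoU = (2C + 2 + N − H − X)/2 = (2·6 + 2 + 1 − 13 − 0)/2 = 2/2 = 1.
(Structurally: 1 ring(s) + 0 π bond(s) = 1.)

1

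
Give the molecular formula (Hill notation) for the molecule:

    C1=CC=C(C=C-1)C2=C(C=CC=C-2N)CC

Heavy atoms from the SMILES: 14 C, 1 N.
Implicit hydrogens by atom environment:
  8 × C (aromatic): 1 H each → 8
  4 × C (aromatic): no H
  1 × C: 3 H
  1 × C: 2 H
  1 × N: 2 H
  Total hydrogens = 15.
Molecular formula: C14H15N

C14H15N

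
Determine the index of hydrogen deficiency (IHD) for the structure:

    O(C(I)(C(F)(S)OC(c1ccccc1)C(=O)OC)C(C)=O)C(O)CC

Molecular formula from the SMILES: C16H20FIO6S.
DoU = (2C + 2 + N − H − X)/2 = (2·16 + 2 + 0 − 20 − 2)/2 = 12/2 = 6.
(Structurally: 1 ring(s) + 5 π bond(s) = 6.)

6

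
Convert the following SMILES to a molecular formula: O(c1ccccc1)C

Heavy atoms from the SMILES: 7 C, 1 O.
Implicit hydrogens by atom environment:
  5 × C (aromatic): 1 H each → 5
  1 × C: 3 H
  1 × C (aromatic): no H
  1 × O: no H
  Total hydrogens = 8.
Molecular formula: C7H8O

C7H8O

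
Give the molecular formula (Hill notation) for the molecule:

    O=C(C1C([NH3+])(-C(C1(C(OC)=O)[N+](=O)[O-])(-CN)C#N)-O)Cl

Heavy atoms from the SMILES: 9 C, 1 Cl, 4 N, 6 O.
Implicit hydrogens by atom environment:
  6 × C: no H
  4 × O: no H
  1 × C: 3 H
  1 × C: 2 H
  1 × C: 1 H
  1 × Cl: no H
  1 × N (charge +1): 3 H
  1 × N: 2 H
  1 × N: no H
  1 × N (charge +1): no H
  1 × O: 1 H
  1 × O (charge -1): no H
  Total hydrogens = 12.
Net charge +1.
Molecular formula: C9H12ClN4O6+

C9H12ClN4O6+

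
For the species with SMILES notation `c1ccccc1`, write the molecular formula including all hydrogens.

Heavy atoms from the SMILES: 6 C.
Implicit hydrogens by atom environment:
  6 × C (aromatic): 1 H each → 6
  Total hydrogens = 6.
Molecular formula: C6H6

C6H6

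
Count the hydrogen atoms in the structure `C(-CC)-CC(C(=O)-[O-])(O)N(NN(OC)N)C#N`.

Hydrogens are implicit in SMILES; fill each atom to its normal valence:
  3 × C: 2 H each → 6
  3 × C: no H
  3 × N: no H
  2 × C: 3 H each → 6
  2 × O: no H
  1 × N: 2 H
  1 × N: 1 H
  1 × O: 1 H
  1 × O (charge -1): no H
  Total hydrogens = 16.

16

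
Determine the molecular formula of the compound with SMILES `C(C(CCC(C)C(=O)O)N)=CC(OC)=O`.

Heavy atoms from the SMILES: 10 C, 1 N, 4 O.
Implicit hydrogens by atom environment:
  4 × C: 1 H each → 4
  3 × O: no H
  2 × C: 3 H each → 6
  2 × C: 2 H each → 4
  2 × C: no H
  1 × N: 2 H
  1 × O: 1 H
  Total hydrogens = 17.
Molecular formula: C10H17NO4

C10H17NO4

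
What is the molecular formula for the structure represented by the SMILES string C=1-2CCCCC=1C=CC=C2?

Heavy atoms from the SMILES: 10 C.
Implicit hydrogens by atom environment:
  4 × C: 2 H each → 8
  4 × C (aromatic): 1 H each → 4
  2 × C (aromatic): no H
  Total hydrogens = 12.
Molecular formula: C10H12

C10H12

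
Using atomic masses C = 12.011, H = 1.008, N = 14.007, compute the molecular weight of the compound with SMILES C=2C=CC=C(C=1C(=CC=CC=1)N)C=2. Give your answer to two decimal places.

169.23

Molecular formula: C12H11N.
M = 12×12.011 + 11×1.008 + 1×14.007 = 169.23 g/mol.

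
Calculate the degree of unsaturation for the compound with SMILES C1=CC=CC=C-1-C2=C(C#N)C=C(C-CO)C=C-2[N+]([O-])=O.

Molecular formula from the SMILES: C15H12N2O3.
DoU = (2C + 2 + N − H − X)/2 = (2·15 + 2 + 2 − 12 − 0)/2 = 22/2 = 11.
(Structurally: 2 ring(s) + 9 π bond(s) = 11.)

11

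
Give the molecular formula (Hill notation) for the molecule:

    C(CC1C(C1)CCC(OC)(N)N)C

C10H22N2O

Heavy atoms from the SMILES: 10 C, 2 N, 1 O.
Implicit hydrogens by atom environment:
  5 × C: 2 H each → 10
  2 × C: 3 H each → 6
  2 × C: 1 H each → 2
  2 × N: 2 H each → 4
  1 × C: no H
  1 × O: no H
  Total hydrogens = 22.
Molecular formula: C10H22N2O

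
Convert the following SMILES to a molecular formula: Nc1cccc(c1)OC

C7H9NO

Heavy atoms from the SMILES: 7 C, 1 N, 1 O.
Implicit hydrogens by atom environment:
  4 × C (aromatic): 1 H each → 4
  2 × C (aromatic): no H
  1 × C: 3 H
  1 × N: 2 H
  1 × O: no H
  Total hydrogens = 9.
Molecular formula: C7H9NO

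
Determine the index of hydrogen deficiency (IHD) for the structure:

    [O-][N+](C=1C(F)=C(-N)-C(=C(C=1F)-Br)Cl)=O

Molecular formula from the SMILES: C6H2BrClF2N2O2.
DoU = (2C + 2 + N − H − X)/2 = (2·6 + 2 + 2 − 2 − 4)/2 = 10/2 = 5.
(Structurally: 1 ring(s) + 4 π bond(s) = 5.)

5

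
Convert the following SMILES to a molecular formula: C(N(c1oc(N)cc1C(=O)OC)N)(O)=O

Heavy atoms from the SMILES: 7 C, 3 N, 5 O.
Implicit hydrogens by atom environment:
  3 × C (aromatic): no H
  3 × O: no H
  2 × C: no H
  2 × N: 2 H each → 4
  1 × C: 3 H
  1 × C (aromatic): 1 H
  1 × N: no H
  1 × O: 1 H
  1 × O (aromatic): no H
  Total hydrogens = 9.
Molecular formula: C7H9N3O5

C7H9N3O5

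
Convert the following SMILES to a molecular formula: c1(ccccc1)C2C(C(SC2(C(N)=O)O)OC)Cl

Heavy atoms from the SMILES: 12 C, 1 Cl, 1 N, 3 O, 1 S.
Implicit hydrogens by atom environment:
  5 × C (aromatic): 1 H each → 5
  3 × C: 1 H each → 3
  2 × C: no H
  2 × O: no H
  1 × C: 3 H
  1 × C (aromatic): no H
  1 × Cl: no H
  1 × N: 2 H
  1 × O: 1 H
  1 × S: no H
  Total hydrogens = 14.
Molecular formula: C12H14ClNO3S

C12H14ClNO3S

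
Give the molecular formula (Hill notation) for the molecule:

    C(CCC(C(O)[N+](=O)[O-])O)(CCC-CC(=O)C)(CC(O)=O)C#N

Heavy atoms from the SMILES: 14 C, 2 N, 7 O.
Implicit hydrogens by atom environment:
  7 × C: 2 H each → 14
  4 × C: no H
  3 × O: 1 H each → 3
  3 × O: no H
  2 × C: 1 H each → 2
  1 × C: 3 H
  1 × N: no H
  1 × N (charge +1): no H
  1 × O (charge -1): no H
  Total hydrogens = 22.
Molecular formula: C14H22N2O7

C14H22N2O7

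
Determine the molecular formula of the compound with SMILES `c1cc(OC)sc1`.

Heavy atoms from the SMILES: 5 C, 1 O, 1 S.
Implicit hydrogens by atom environment:
  3 × C (aromatic): 1 H each → 3
  1 × C: 3 H
  1 × C (aromatic): no H
  1 × O: no H
  1 × S (aromatic): no H
  Total hydrogens = 6.
Molecular formula: C5H6OS

C5H6OS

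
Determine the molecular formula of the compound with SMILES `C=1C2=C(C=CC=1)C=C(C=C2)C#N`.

Heavy atoms from the SMILES: 11 C, 1 N.
Implicit hydrogens by atom environment:
  7 × C (aromatic): 1 H each → 7
  3 × C (aromatic): no H
  1 × C: no H
  1 × N: no H
  Total hydrogens = 7.
Molecular formula: C11H7N

C11H7N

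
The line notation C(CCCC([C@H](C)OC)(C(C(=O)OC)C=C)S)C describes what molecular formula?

C14H26O3S

Heavy atoms from the SMILES: 14 C, 3 O, 1 S.
Implicit hydrogens by atom environment:
  5 × C: 2 H each → 10
  4 × C: 3 H each → 12
  3 × C: 1 H each → 3
  3 × O: no H
  2 × C: no H
  1 × S: 1 H
  Total hydrogens = 26.
Molecular formula: C14H26O3S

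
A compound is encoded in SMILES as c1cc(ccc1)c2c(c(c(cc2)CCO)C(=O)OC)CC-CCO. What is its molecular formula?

C20H24O4

Heavy atoms from the SMILES: 20 C, 4 O.
Implicit hydrogens by atom environment:
  7 × C (aromatic): 1 H each → 7
  6 × C: 2 H each → 12
  5 × C (aromatic): no H
  2 × O: 1 H each → 2
  2 × O: no H
  1 × C: 3 H
  1 × C: no H
  Total hydrogens = 24.
Molecular formula: C20H24O4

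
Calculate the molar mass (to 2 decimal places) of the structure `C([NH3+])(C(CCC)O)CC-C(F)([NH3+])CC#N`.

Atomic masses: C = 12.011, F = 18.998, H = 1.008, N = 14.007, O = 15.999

Molecular formula: [C10H22FN3O]2+.
M = 10×12.011 + 1×18.998 + 22×1.008 + 3×14.007 + 1×15.999 = 219.30 g/mol.

219.30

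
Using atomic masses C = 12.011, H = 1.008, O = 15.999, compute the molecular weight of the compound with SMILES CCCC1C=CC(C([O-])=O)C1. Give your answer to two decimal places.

153.20

Molecular formula: C9H13O2-.
M = 9×12.011 + 13×1.008 + 2×15.999 = 153.20 g/mol.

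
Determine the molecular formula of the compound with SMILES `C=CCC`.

C4H8

Heavy atoms from the SMILES: 4 C.
Implicit hydrogens by atom environment:
  2 × C: 2 H each → 4
  1 × C: 3 H
  1 × C: 1 H
  Total hydrogens = 8.
Molecular formula: C4H8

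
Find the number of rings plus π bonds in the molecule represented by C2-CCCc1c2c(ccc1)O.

5

Molecular formula from the SMILES: C10H12O.
DoU = (2C + 2 + N − H − X)/2 = (2·10 + 2 + 0 − 12 − 0)/2 = 10/2 = 5.
(Structurally: 2 ring(s) + 3 π bond(s) = 5.)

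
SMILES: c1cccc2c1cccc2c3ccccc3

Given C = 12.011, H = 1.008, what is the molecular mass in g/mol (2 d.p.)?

Molecular formula: C16H12.
M = 16×12.011 + 12×1.008 = 204.27 g/mol.

204.27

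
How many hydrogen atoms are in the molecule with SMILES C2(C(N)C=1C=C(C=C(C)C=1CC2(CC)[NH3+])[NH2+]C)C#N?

24

Hydrogens are implicit in SMILES; fill each atom to its normal valence:
  4 × C (aromatic): no H
  3 × C: 3 H each → 9
  2 × C: 2 H each → 4
  2 × C (aromatic): 1 H each → 2
  2 × C: 1 H each → 2
  2 × C: no H
  1 × N (charge +1): 3 H
  1 × N: 2 H
  1 × N (charge +1): 2 H
  1 × N: no H
  Total hydrogens = 24.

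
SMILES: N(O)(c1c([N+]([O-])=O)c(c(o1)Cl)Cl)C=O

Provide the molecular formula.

C5H2Cl2N2O5

Heavy atoms from the SMILES: 5 C, 2 Cl, 2 N, 5 O.
Implicit hydrogens by atom environment:
  4 × C (aromatic): no H
  2 × Cl: no H
  2 × O: no H
  1 × C: 1 H
  1 × N (charge +1): no H
  1 × N: no H
  1 × O: 1 H
  1 × O (aromatic): no H
  1 × O (charge -1): no H
  Total hydrogens = 2.
Molecular formula: C5H2Cl2N2O5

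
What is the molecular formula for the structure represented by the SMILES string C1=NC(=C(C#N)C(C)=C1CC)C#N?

Heavy atoms from the SMILES: 10 C, 3 N.
Implicit hydrogens by atom environment:
  4 × C (aromatic): no H
  2 × C: 3 H each → 6
  2 × C: no H
  2 × N: no H
  1 × C: 2 H
  1 × C (aromatic): 1 H
  1 × N (aromatic): no H
  Total hydrogens = 9.
Molecular formula: C10H9N3

C10H9N3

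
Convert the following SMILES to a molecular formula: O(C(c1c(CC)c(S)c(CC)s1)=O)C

C10H14O2S2

Heavy atoms from the SMILES: 10 C, 2 O, 2 S.
Implicit hydrogens by atom environment:
  4 × C (aromatic): no H
  3 × C: 3 H each → 9
  2 × C: 2 H each → 4
  2 × O: no H
  1 × C: no H
  1 × S: 1 H
  1 × S (aromatic): no H
  Total hydrogens = 14.
Molecular formula: C10H14O2S2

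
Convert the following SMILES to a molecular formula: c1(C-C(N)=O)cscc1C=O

Heavy atoms from the SMILES: 7 C, 1 N, 2 O, 1 S.
Implicit hydrogens by atom environment:
  2 × C (aromatic): 1 H each → 2
  2 × C (aromatic): no H
  2 × O: no H
  1 × C: 2 H
  1 × C: 1 H
  1 × C: no H
  1 × N: 2 H
  1 × S (aromatic): no H
  Total hydrogens = 7.
Molecular formula: C7H7NO2S

C7H7NO2S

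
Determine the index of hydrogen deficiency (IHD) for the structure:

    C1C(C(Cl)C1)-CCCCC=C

2

Molecular formula from the SMILES: C10H17Cl.
DoU = (2C + 2 + N − H − X)/2 = (2·10 + 2 + 0 − 17 − 1)/2 = 4/2 = 2.
(Structurally: 1 ring(s) + 1 π bond(s) = 2.)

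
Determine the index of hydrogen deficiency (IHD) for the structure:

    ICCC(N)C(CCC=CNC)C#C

Molecular formula from the SMILES: C11H19IN2.
DoU = (2C + 2 + N − H − X)/2 = (2·11 + 2 + 2 − 19 − 1)/2 = 6/2 = 3.
(Structurally: 0 ring(s) + 3 π bond(s) = 3.)

3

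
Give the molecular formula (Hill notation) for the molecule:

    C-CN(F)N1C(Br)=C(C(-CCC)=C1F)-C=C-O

C11H15BrF2N2O

Heavy atoms from the SMILES: 1 Br, 11 C, 2 F, 2 N, 1 O.
Implicit hydrogens by atom environment:
  4 × C (aromatic): no H
  3 × C: 2 H each → 6
  2 × C: 3 H each → 6
  2 × C: 1 H each → 2
  2 × F: no H
  1 × Br: no H
  1 × N (aromatic): no H
  1 × N: no H
  1 × O: 1 H
  Total hydrogens = 15.
Molecular formula: C11H15BrF2N2O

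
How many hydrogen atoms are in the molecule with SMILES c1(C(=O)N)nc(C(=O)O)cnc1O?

Hydrogens are implicit in SMILES; fill each atom to its normal valence:
  3 × C (aromatic): no H
  2 × C: no H
  2 × N (aromatic): no H
  2 × O: 1 H each → 2
  2 × O: no H
  1 × C (aromatic): 1 H
  1 × N: 2 H
  Total hydrogens = 5.

5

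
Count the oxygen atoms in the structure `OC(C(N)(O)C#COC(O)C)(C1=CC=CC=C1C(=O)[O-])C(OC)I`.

The symbol for oxygen appears 7 times in the SMILES.

7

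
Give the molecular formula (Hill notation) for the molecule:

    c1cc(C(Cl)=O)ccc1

Heavy atoms from the SMILES: 7 C, 1 Cl, 1 O.
Implicit hydrogens by atom environment:
  5 × C (aromatic): 1 H each → 5
  1 × C (aromatic): no H
  1 × C: no H
  1 × Cl: no H
  1 × O: no H
  Total hydrogens = 5.
Molecular formula: C7H5ClO

C7H5ClO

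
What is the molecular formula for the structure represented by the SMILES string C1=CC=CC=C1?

Heavy atoms from the SMILES: 6 C.
Implicit hydrogens by atom environment:
  6 × C (aromatic): 1 H each → 6
  Total hydrogens = 6.
Molecular formula: C6H6

C6H6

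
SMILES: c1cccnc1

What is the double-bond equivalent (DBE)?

4

Molecular formula from the SMILES: C5H5N.
DoU = (2C + 2 + N − H − X)/2 = (2·5 + 2 + 1 − 5 − 0)/2 = 8/2 = 4.
(Structurally: 1 ring(s) + 3 π bond(s) = 4.)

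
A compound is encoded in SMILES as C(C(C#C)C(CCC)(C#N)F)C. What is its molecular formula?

C10H14FN

Heavy atoms from the SMILES: 10 C, 1 F, 1 N.
Implicit hydrogens by atom environment:
  3 × C: 2 H each → 6
  3 × C: no H
  2 × C: 3 H each → 6
  2 × C: 1 H each → 2
  1 × F: no H
  1 × N: no H
  Total hydrogens = 14.
Molecular formula: C10H14FN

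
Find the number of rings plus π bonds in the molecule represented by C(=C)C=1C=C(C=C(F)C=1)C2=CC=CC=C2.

9

Molecular formula from the SMILES: C14H11F.
DoU = (2C + 2 + N − H − X)/2 = (2·14 + 2 + 0 − 11 − 1)/2 = 18/2 = 9.
(Structurally: 2 ring(s) + 7 π bond(s) = 9.)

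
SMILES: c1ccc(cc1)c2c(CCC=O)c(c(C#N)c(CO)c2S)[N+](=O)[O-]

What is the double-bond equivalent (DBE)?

Molecular formula from the SMILES: C17H14N2O4S.
DoU = (2C + 2 + N − H − X)/2 = (2·17 + 2 + 2 − 14 − 0)/2 = 24/2 = 12.
(Structurally: 2 ring(s) + 10 π bond(s) = 12.)

12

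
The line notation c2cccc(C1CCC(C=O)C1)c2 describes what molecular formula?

C12H14O

Heavy atoms from the SMILES: 12 C, 1 O.
Implicit hydrogens by atom environment:
  5 × C (aromatic): 1 H each → 5
  3 × C: 2 H each → 6
  3 × C: 1 H each → 3
  1 × C (aromatic): no H
  1 × O: no H
  Total hydrogens = 14.
Molecular formula: C12H14O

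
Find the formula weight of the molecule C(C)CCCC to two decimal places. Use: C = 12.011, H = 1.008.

86.18

Molecular formula: C6H14.
M = 6×12.011 + 14×1.008 = 86.18 g/mol.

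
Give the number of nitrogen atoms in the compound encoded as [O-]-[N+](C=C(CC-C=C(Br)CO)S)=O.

1

The symbol for nitrogen appears 1 time in the SMILES.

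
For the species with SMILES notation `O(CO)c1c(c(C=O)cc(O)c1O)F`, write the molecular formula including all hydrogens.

C8H7FO5

Heavy atoms from the SMILES: 8 C, 1 F, 5 O.
Implicit hydrogens by atom environment:
  5 × C (aromatic): no H
  3 × O: 1 H each → 3
  2 × O: no H
  1 × C: 2 H
  1 × C (aromatic): 1 H
  1 × C: 1 H
  1 × F: no H
  Total hydrogens = 7.
Molecular formula: C8H7FO5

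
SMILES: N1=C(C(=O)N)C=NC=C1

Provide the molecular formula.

C5H5N3O

Heavy atoms from the SMILES: 5 C, 3 N, 1 O.
Implicit hydrogens by atom environment:
  3 × C (aromatic): 1 H each → 3
  2 × N (aromatic): no H
  1 × C (aromatic): no H
  1 × C: no H
  1 × N: 2 H
  1 × O: no H
  Total hydrogens = 5.
Molecular formula: C5H5N3O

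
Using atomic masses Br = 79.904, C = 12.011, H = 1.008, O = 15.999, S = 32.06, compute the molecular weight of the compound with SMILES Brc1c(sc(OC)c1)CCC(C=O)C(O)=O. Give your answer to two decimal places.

Molecular formula: C10H11BrO4S.
M = 1×79.904 + 10×12.011 + 11×1.008 + 4×15.999 + 1×32.06 = 307.16 g/mol.

307.16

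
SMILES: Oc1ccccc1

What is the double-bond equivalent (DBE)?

Molecular formula from the SMILES: C6H6O.
DoU = (2C + 2 + N − H − X)/2 = (2·6 + 2 + 0 − 6 − 0)/2 = 8/2 = 4.
(Structurally: 1 ring(s) + 3 π bond(s) = 4.)

4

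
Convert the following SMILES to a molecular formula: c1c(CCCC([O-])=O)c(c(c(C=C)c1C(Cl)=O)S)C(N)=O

C14H13ClNO4S-

Heavy atoms from the SMILES: 14 C, 1 Cl, 1 N, 4 O, 1 S.
Implicit hydrogens by atom environment:
  5 × C (aromatic): no H
  4 × C: 2 H each → 8
  3 × C: no H
  3 × O: no H
  1 × C (aromatic): 1 H
  1 × C: 1 H
  1 × Cl: no H
  1 × N: 2 H
  1 × O (charge -1): no H
  1 × S: 1 H
  Total hydrogens = 13.
Net charge -1.
Molecular formula: C14H13ClNO4S-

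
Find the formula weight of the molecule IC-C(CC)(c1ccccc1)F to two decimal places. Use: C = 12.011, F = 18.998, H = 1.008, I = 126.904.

278.11

Molecular formula: C10H12FI.
M = 10×12.011 + 1×18.998 + 12×1.008 + 1×126.904 = 278.11 g/mol.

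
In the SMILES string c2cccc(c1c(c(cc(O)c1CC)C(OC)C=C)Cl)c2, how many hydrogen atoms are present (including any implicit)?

19

Hydrogens are implicit in SMILES; fill each atom to its normal valence:
  6 × C (aromatic): 1 H each → 6
  6 × C (aromatic): no H
  2 × C: 3 H each → 6
  2 × C: 2 H each → 4
  2 × C: 1 H each → 2
  1 × Cl: no H
  1 × O: 1 H
  1 × O: no H
  Total hydrogens = 19.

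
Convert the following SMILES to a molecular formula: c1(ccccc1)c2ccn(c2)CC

C12H13N

Heavy atoms from the SMILES: 12 C, 1 N.
Implicit hydrogens by atom environment:
  8 × C (aromatic): 1 H each → 8
  2 × C (aromatic): no H
  1 × C: 3 H
  1 × C: 2 H
  1 × N (aromatic): no H
  Total hydrogens = 13.
Molecular formula: C12H13N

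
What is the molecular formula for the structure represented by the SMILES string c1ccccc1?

C6H6

Heavy atoms from the SMILES: 6 C.
Implicit hydrogens by atom environment:
  6 × C (aromatic): 1 H each → 6
  Total hydrogens = 6.
Molecular formula: C6H6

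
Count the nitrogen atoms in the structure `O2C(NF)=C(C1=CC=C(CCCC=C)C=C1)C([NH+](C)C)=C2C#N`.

The symbol for nitrogen appears 3 times in the SMILES.

3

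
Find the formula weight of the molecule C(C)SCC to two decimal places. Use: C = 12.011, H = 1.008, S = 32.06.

90.18

Molecular formula: C4H10S.
M = 4×12.011 + 10×1.008 + 1×32.06 = 90.18 g/mol.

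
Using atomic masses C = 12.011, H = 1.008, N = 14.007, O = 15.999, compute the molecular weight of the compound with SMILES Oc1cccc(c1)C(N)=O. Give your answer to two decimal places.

Molecular formula: C7H7NO2.
M = 7×12.011 + 7×1.008 + 1×14.007 + 2×15.999 = 137.14 g/mol.

137.14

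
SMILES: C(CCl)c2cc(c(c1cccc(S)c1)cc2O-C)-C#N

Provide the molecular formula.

C16H14ClNOS

Heavy atoms from the SMILES: 16 C, 1 Cl, 1 N, 1 O, 1 S.
Implicit hydrogens by atom environment:
  6 × C (aromatic): 1 H each → 6
  6 × C (aromatic): no H
  2 × C: 2 H each → 4
  1 × C: 3 H
  1 × C: no H
  1 × Cl: no H
  1 × N: no H
  1 × O: no H
  1 × S: 1 H
  Total hydrogens = 14.
Molecular formula: C16H14ClNOS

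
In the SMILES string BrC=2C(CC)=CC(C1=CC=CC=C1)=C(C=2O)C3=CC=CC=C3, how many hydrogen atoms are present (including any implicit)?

17

Hydrogens are implicit in SMILES; fill each atom to its normal valence:
  11 × C (aromatic): 1 H each → 11
  7 × C (aromatic): no H
  1 × Br: no H
  1 × C: 3 H
  1 × C: 2 H
  1 × O: 1 H
  Total hydrogens = 17.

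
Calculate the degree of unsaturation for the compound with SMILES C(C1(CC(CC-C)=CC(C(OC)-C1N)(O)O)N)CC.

Molecular formula from the SMILES: C14H28N2O3.
DoU = (2C + 2 + N − H − X)/2 = (2·14 + 2 + 2 − 28 − 0)/2 = 4/2 = 2.
(Structurally: 1 ring(s) + 1 π bond(s) = 2.)

2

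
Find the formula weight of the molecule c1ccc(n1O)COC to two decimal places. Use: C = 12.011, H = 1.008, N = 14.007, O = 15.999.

Molecular formula: C6H9NO2.
M = 6×12.011 + 9×1.008 + 1×14.007 + 2×15.999 = 127.14 g/mol.

127.14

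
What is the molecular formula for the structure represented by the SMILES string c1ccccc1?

C6H6

Heavy atoms from the SMILES: 6 C.
Implicit hydrogens by atom environment:
  6 × C (aromatic): 1 H each → 6
  Total hydrogens = 6.
Molecular formula: C6H6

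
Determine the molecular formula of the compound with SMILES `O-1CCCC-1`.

Heavy atoms from the SMILES: 4 C, 1 O.
Implicit hydrogens by atom environment:
  4 × C: 2 H each → 8
  1 × O: no H
  Total hydrogens = 8.
Molecular formula: C4H8O

C4H8O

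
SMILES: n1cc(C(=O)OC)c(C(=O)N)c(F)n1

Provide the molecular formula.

C7H6FN3O3

Heavy atoms from the SMILES: 7 C, 1 F, 3 N, 3 O.
Implicit hydrogens by atom environment:
  3 × C (aromatic): no H
  3 × O: no H
  2 × C: no H
  2 × N (aromatic): no H
  1 × C: 3 H
  1 × C (aromatic): 1 H
  1 × F: no H
  1 × N: 2 H
  Total hydrogens = 6.
Molecular formula: C7H6FN3O3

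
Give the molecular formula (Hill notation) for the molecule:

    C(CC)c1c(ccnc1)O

Heavy atoms from the SMILES: 8 C, 1 N, 1 O.
Implicit hydrogens by atom environment:
  3 × C (aromatic): 1 H each → 3
  2 × C: 2 H each → 4
  2 × C (aromatic): no H
  1 × C: 3 H
  1 × N (aromatic): no H
  1 × O: 1 H
  Total hydrogens = 11.
Molecular formula: C8H11NO

C8H11NO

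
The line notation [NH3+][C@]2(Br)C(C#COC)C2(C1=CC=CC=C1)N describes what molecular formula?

Heavy atoms from the SMILES: 1 Br, 12 C, 2 N, 1 O.
Implicit hydrogens by atom environment:
  5 × C (aromatic): 1 H each → 5
  4 × C: no H
  1 × Br: no H
  1 × C: 3 H
  1 × C: 1 H
  1 × C (aromatic): no H
  1 × N (charge +1): 3 H
  1 × N: 2 H
  1 × O: no H
  Total hydrogens = 14.
Net charge +1.
Molecular formula: C12H14BrN2O+

C12H14BrN2O+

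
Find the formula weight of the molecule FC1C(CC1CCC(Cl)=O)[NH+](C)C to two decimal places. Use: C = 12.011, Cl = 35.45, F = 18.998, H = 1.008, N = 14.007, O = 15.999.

Molecular formula: C9H16ClFNO+.
M = 9×12.011 + 1×35.45 + 1×18.998 + 16×1.008 + 1×14.007 + 1×15.999 = 208.68 g/mol.

208.68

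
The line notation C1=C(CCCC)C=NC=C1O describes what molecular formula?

Heavy atoms from the SMILES: 9 C, 1 N, 1 O.
Implicit hydrogens by atom environment:
  3 × C: 2 H each → 6
  3 × C (aromatic): 1 H each → 3
  2 × C (aromatic): no H
  1 × C: 3 H
  1 × N (aromatic): no H
  1 × O: 1 H
  Total hydrogens = 13.
Molecular formula: C9H13NO

C9H13NO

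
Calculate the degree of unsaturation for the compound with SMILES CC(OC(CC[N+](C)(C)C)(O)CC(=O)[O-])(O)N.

1

Molecular formula from the SMILES: C10H22N2O5.
DoU = (2C + 2 + N − H − X)/2 = (2·10 + 2 + 2 − 22 − 0)/2 = 2/2 = 1.
(Structurally: 0 ring(s) + 1 π bond(s) = 1.)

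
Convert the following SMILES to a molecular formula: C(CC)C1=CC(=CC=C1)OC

Heavy atoms from the SMILES: 10 C, 1 O.
Implicit hydrogens by atom environment:
  4 × C (aromatic): 1 H each → 4
  2 × C: 3 H each → 6
  2 × C: 2 H each → 4
  2 × C (aromatic): no H
  1 × O: no H
  Total hydrogens = 14.
Molecular formula: C10H14O

C10H14O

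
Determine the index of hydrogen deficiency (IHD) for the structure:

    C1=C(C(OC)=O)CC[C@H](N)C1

3

Molecular formula from the SMILES: C8H13NO2.
DoU = (2C + 2 + N − H − X)/2 = (2·8 + 2 + 1 − 13 − 0)/2 = 6/2 = 3.
(Structurally: 1 ring(s) + 2 π bond(s) = 3.)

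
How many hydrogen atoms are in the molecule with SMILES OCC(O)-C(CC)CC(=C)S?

16

Hydrogens are implicit in SMILES; fill each atom to its normal valence:
  4 × C: 2 H each → 8
  2 × C: 1 H each → 2
  2 × O: 1 H each → 2
  1 × C: 3 H
  1 × C: no H
  1 × S: 1 H
  Total hydrogens = 16.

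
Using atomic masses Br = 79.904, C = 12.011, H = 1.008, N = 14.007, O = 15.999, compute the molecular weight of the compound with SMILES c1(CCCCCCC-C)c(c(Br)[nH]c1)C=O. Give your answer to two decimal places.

Molecular formula: C13H20BrNO.
M = 1×79.904 + 13×12.011 + 20×1.008 + 1×14.007 + 1×15.999 = 286.21 g/mol.

286.21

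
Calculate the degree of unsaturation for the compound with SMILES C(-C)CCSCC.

0

Molecular formula from the SMILES: C6H14S.
DoU = (2C + 2 + N − H − X)/2 = (2·6 + 2 + 0 − 14 − 0)/2 = 0/2 = 0.
(Structurally: 0 ring(s) + 0 π bond(s) = 0.)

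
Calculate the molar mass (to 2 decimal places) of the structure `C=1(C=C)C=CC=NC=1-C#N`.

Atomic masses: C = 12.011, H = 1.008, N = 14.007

Molecular formula: C8H6N2.
M = 8×12.011 + 6×1.008 + 2×14.007 = 130.15 g/mol.

130.15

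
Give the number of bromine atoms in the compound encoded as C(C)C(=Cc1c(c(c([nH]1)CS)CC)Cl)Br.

The symbol for bromine appears 1 time in the SMILES.

1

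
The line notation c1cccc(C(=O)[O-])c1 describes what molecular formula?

C7H5O2-

Heavy atoms from the SMILES: 7 C, 2 O.
Implicit hydrogens by atom environment:
  5 × C (aromatic): 1 H each → 5
  1 × C (aromatic): no H
  1 × C: no H
  1 × O: no H
  1 × O (charge -1): no H
  Total hydrogens = 5.
Net charge -1.
Molecular formula: C7H5O2-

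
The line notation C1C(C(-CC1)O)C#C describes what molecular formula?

Heavy atoms from the SMILES: 7 C, 1 O.
Implicit hydrogens by atom environment:
  3 × C: 2 H each → 6
  3 × C: 1 H each → 3
  1 × C: no H
  1 × O: 1 H
  Total hydrogens = 10.
Molecular formula: C7H10O

C7H10O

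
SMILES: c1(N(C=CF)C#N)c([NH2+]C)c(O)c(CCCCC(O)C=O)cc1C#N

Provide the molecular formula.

C17H20FN4O3+

Heavy atoms from the SMILES: 17 C, 1 F, 4 N, 3 O.
Implicit hydrogens by atom environment:
  5 × C (aromatic): no H
  4 × C: 2 H each → 8
  4 × C: 1 H each → 4
  3 × N: no H
  2 × C: no H
  2 × O: 1 H each → 2
  1 × C: 3 H
  1 × C (aromatic): 1 H
  1 × F: no H
  1 × N (charge +1): 2 H
  1 × O: no H
  Total hydrogens = 20.
Net charge +1.
Molecular formula: C17H20FN4O3+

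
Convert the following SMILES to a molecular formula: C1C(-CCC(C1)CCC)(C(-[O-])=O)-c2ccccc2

Heavy atoms from the SMILES: 16 C, 2 O.
Implicit hydrogens by atom environment:
  6 × C: 2 H each → 12
  5 × C (aromatic): 1 H each → 5
  2 × C: no H
  1 × C: 3 H
  1 × C: 1 H
  1 × C (aromatic): no H
  1 × O: no H
  1 × O (charge -1): no H
  Total hydrogens = 21.
Net charge -1.
Molecular formula: C16H21O2-

C16H21O2-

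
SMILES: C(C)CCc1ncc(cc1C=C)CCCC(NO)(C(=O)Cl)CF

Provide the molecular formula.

Heavy atoms from the SMILES: 17 C, 1 Cl, 1 F, 2 N, 2 O.
Implicit hydrogens by atom environment:
  8 × C: 2 H each → 16
  3 × C (aromatic): no H
  2 × C (aromatic): 1 H each → 2
  2 × C: no H
  1 × C: 3 H
  1 × C: 1 H
  1 × Cl: no H
  1 × F: no H
  1 × N: 1 H
  1 × N (aromatic): no H
  1 × O: 1 H
  1 × O: no H
  Total hydrogens = 24.
Molecular formula: C17H24ClFN2O2

C17H24ClFN2O2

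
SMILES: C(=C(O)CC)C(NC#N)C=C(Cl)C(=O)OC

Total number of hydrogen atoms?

13

Hydrogens are implicit in SMILES; fill each atom to its normal valence:
  4 × C: no H
  3 × C: 1 H each → 3
  2 × C: 3 H each → 6
  2 × O: no H
  1 × C: 2 H
  1 × Cl: no H
  1 × N: 1 H
  1 × N: no H
  1 × O: 1 H
  Total hydrogens = 13.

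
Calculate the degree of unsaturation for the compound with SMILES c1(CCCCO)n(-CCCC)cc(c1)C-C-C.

3

Molecular formula from the SMILES: C15H27NO.
DoU = (2C + 2 + N − H − X)/2 = (2·15 + 2 + 1 − 27 − 0)/2 = 6/2 = 3.
(Structurally: 1 ring(s) + 2 π bond(s) = 3.)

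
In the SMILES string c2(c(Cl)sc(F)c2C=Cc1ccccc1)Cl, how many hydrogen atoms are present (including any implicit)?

Hydrogens are implicit in SMILES; fill each atom to its normal valence:
  5 × C (aromatic): 1 H each → 5
  5 × C (aromatic): no H
  2 × C: 1 H each → 2
  2 × Cl: no H
  1 × F: no H
  1 × S (aromatic): no H
  Total hydrogens = 7.

7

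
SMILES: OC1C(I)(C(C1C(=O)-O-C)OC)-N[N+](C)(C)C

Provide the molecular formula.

Heavy atoms from the SMILES: 10 C, 1 I, 2 N, 4 O.
Implicit hydrogens by atom environment:
  5 × C: 3 H each → 15
  3 × C: 1 H each → 3
  3 × O: no H
  2 × C: no H
  1 × I: no H
  1 × N: 1 H
  1 × N (charge +1): no H
  1 × O: 1 H
  Total hydrogens = 20.
Net charge +1.
Molecular formula: C10H20IN2O4+

C10H20IN2O4+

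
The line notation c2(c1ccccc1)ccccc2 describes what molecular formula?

Heavy atoms from the SMILES: 12 C.
Implicit hydrogens by atom environment:
  10 × C (aromatic): 1 H each → 10
  2 × C (aromatic): no H
  Total hydrogens = 10.
Molecular formula: C12H10

C12H10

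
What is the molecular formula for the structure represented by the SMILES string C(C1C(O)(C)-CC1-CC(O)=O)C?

Heavy atoms from the SMILES: 9 C, 3 O.
Implicit hydrogens by atom environment:
  3 × C: 2 H each → 6
  2 × C: 3 H each → 6
  2 × C: 1 H each → 2
  2 × C: no H
  2 × O: 1 H each → 2
  1 × O: no H
  Total hydrogens = 16.
Molecular formula: C9H16O3

C9H16O3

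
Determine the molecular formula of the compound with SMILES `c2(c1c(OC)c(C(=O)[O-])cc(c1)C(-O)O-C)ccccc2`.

Heavy atoms from the SMILES: 16 C, 5 O.
Implicit hydrogens by atom environment:
  7 × C (aromatic): 1 H each → 7
  5 × C (aromatic): no H
  3 × O: no H
  2 × C: 3 H each → 6
  1 × C: 1 H
  1 × C: no H
  1 × O: 1 H
  1 × O (charge -1): no H
  Total hydrogens = 15.
Net charge -1.
Molecular formula: C16H15O5-

C16H15O5-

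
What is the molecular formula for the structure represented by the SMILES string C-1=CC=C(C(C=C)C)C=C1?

Heavy atoms from the SMILES: 10 C.
Implicit hydrogens by atom environment:
  5 × C (aromatic): 1 H each → 5
  2 × C: 1 H each → 2
  1 × C: 3 H
  1 × C: 2 H
  1 × C (aromatic): no H
  Total hydrogens = 12.
Molecular formula: C10H12

C10H12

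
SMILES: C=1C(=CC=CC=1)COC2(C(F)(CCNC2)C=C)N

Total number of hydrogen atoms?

Hydrogens are implicit in SMILES; fill each atom to its normal valence:
  5 × C: 2 H each → 10
  5 × C (aromatic): 1 H each → 5
  2 × C: no H
  1 × C: 1 H
  1 × C (aromatic): no H
  1 × F: no H
  1 × N: 2 H
  1 × N: 1 H
  1 × O: no H
  Total hydrogens = 19.

19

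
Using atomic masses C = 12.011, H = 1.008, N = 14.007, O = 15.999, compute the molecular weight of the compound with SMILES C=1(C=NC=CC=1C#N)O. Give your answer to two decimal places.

120.11

Molecular formula: C6H4N2O.
M = 6×12.011 + 4×1.008 + 2×14.007 + 1×15.999 = 120.11 g/mol.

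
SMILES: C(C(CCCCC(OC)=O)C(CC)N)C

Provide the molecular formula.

Heavy atoms from the SMILES: 12 C, 1 N, 2 O.
Implicit hydrogens by atom environment:
  6 × C: 2 H each → 12
  3 × C: 3 H each → 9
  2 × C: 1 H each → 2
  2 × O: no H
  1 × C: no H
  1 × N: 2 H
  Total hydrogens = 25.
Molecular formula: C12H25NO2

C12H25NO2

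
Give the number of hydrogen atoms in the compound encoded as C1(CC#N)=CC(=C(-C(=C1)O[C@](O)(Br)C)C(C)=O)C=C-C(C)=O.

16

Hydrogens are implicit in SMILES; fill each atom to its normal valence:
  4 × C (aromatic): no H
  4 × C: no H
  3 × C: 3 H each → 9
  3 × O: no H
  2 × C (aromatic): 1 H each → 2
  2 × C: 1 H each → 2
  1 × Br: no H
  1 × C: 2 H
  1 × N: no H
  1 × O: 1 H
  Total hydrogens = 16.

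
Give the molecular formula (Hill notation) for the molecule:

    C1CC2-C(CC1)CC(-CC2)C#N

C11H17N

Heavy atoms from the SMILES: 11 C, 1 N.
Implicit hydrogens by atom environment:
  7 × C: 2 H each → 14
  3 × C: 1 H each → 3
  1 × C: no H
  1 × N: no H
  Total hydrogens = 17.
Molecular formula: C11H17N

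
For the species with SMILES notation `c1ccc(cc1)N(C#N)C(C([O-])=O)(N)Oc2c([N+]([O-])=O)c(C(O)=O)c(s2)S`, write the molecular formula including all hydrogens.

C14H9N4O7S2-

Heavy atoms from the SMILES: 14 C, 4 N, 7 O, 2 S.
Implicit hydrogens by atom environment:
  5 × C (aromatic): 1 H each → 5
  5 × C (aromatic): no H
  4 × C: no H
  4 × O: no H
  2 × N: no H
  2 × O (charge -1): no H
  1 × N: 2 H
  1 × N (charge +1): no H
  1 × O: 1 H
  1 × S: 1 H
  1 × S (aromatic): no H
  Total hydrogens = 9.
Net charge -1.
Molecular formula: C14H9N4O7S2-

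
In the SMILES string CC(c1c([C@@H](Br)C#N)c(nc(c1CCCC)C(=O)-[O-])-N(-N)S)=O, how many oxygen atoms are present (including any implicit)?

The symbol for oxygen appears 3 times in the SMILES.

3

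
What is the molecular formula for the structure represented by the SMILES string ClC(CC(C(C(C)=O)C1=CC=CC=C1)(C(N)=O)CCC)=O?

Heavy atoms from the SMILES: 16 C, 1 Cl, 1 N, 3 O.
Implicit hydrogens by atom environment:
  5 × C (aromatic): 1 H each → 5
  4 × C: no H
  3 × C: 2 H each → 6
  3 × O: no H
  2 × C: 3 H each → 6
  1 × C: 1 H
  1 × C (aromatic): no H
  1 × Cl: no H
  1 × N: 2 H
  Total hydrogens = 20.
Molecular formula: C16H20ClNO3

C16H20ClNO3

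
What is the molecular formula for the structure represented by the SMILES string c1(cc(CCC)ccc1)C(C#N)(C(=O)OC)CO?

C14H17NO3

Heavy atoms from the SMILES: 14 C, 1 N, 3 O.
Implicit hydrogens by atom environment:
  4 × C (aromatic): 1 H each → 4
  3 × C: 2 H each → 6
  3 × C: no H
  2 × C: 3 H each → 6
  2 × C (aromatic): no H
  2 × O: no H
  1 × N: no H
  1 × O: 1 H
  Total hydrogens = 17.
Molecular formula: C14H17NO3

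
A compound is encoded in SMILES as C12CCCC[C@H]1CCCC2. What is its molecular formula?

C10H18

Heavy atoms from the SMILES: 10 C.
Implicit hydrogens by atom environment:
  8 × C: 2 H each → 16
  2 × C: 1 H each → 2
  Total hydrogens = 18.
Molecular formula: C10H18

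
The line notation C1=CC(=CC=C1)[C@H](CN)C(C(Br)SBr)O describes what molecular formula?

C10H13Br2NOS

Heavy atoms from the SMILES: 2 Br, 10 C, 1 N, 1 O, 1 S.
Implicit hydrogens by atom environment:
  5 × C (aromatic): 1 H each → 5
  3 × C: 1 H each → 3
  2 × Br: no H
  1 × C: 2 H
  1 × C (aromatic): no H
  1 × N: 2 H
  1 × O: 1 H
  1 × S: no H
  Total hydrogens = 13.
Molecular formula: C10H13Br2NOS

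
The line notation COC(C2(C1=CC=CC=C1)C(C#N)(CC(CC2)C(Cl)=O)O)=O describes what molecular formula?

C16H16ClNO4

Heavy atoms from the SMILES: 16 C, 1 Cl, 1 N, 4 O.
Implicit hydrogens by atom environment:
  5 × C (aromatic): 1 H each → 5
  5 × C: no H
  3 × C: 2 H each → 6
  3 × O: no H
  1 × C: 3 H
  1 × C: 1 H
  1 × C (aromatic): no H
  1 × Cl: no H
  1 × N: no H
  1 × O: 1 H
  Total hydrogens = 16.
Molecular formula: C16H16ClNO4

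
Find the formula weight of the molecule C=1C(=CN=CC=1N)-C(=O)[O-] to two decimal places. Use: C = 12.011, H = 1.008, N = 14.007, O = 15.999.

137.12

Molecular formula: C6H5N2O2-.
M = 6×12.011 + 5×1.008 + 2×14.007 + 2×15.999 = 137.12 g/mol.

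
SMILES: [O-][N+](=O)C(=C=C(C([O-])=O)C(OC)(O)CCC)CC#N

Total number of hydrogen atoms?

13

Hydrogens are implicit in SMILES; fill each atom to its normal valence:
  6 × C: no H
  3 × C: 2 H each → 6
  3 × O: no H
  2 × C: 3 H each → 6
  2 × O (charge -1): no H
  1 × N (charge +1): no H
  1 × N: no H
  1 × O: 1 H
  Total hydrogens = 13.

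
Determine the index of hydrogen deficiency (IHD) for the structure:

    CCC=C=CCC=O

3

Molecular formula from the SMILES: C7H10O.
DoU = (2C + 2 + N − H − X)/2 = (2·7 + 2 + 0 − 10 − 0)/2 = 6/2 = 3.
(Structurally: 0 ring(s) + 3 π bond(s) = 3.)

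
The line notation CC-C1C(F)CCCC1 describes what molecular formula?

C8H15F

Heavy atoms from the SMILES: 8 C, 1 F.
Implicit hydrogens by atom environment:
  5 × C: 2 H each → 10
  2 × C: 1 H each → 2
  1 × C: 3 H
  1 × F: no H
  Total hydrogens = 15.
Molecular formula: C8H15F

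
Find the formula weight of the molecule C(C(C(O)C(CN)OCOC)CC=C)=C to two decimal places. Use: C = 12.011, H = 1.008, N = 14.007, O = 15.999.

Molecular formula: C11H21NO3.
M = 11×12.011 + 21×1.008 + 1×14.007 + 3×15.999 = 215.29 g/mol.

215.29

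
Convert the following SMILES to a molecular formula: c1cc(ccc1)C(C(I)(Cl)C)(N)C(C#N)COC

Heavy atoms from the SMILES: 13 C, 1 Cl, 1 I, 2 N, 1 O.
Implicit hydrogens by atom environment:
  5 × C (aromatic): 1 H each → 5
  3 × C: no H
  2 × C: 3 H each → 6
  1 × C: 2 H
  1 × C: 1 H
  1 × C (aromatic): no H
  1 × Cl: no H
  1 × I: no H
  1 × N: 2 H
  1 × N: no H
  1 × O: no H
  Total hydrogens = 16.
Molecular formula: C13H16ClIN2O

C13H16ClIN2O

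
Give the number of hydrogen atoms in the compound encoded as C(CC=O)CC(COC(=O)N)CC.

Hydrogens are implicit in SMILES; fill each atom to its normal valence:
  5 × C: 2 H each → 10
  3 × O: no H
  2 × C: 1 H each → 2
  1 × C: 3 H
  1 × C: no H
  1 × N: 2 H
  Total hydrogens = 17.

17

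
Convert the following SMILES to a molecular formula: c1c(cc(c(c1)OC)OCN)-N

Heavy atoms from the SMILES: 8 C, 2 N, 2 O.
Implicit hydrogens by atom environment:
  3 × C (aromatic): 1 H each → 3
  3 × C (aromatic): no H
  2 × N: 2 H each → 4
  2 × O: no H
  1 × C: 3 H
  1 × C: 2 H
  Total hydrogens = 12.
Molecular formula: C8H12N2O2

C8H12N2O2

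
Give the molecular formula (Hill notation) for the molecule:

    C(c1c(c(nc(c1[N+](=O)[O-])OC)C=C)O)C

C10H12N2O4

Heavy atoms from the SMILES: 10 C, 2 N, 4 O.
Implicit hydrogens by atom environment:
  5 × C (aromatic): no H
  2 × C: 3 H each → 6
  2 × C: 2 H each → 4
  2 × O: no H
  1 × C: 1 H
  1 × N (aromatic): no H
  1 × N (charge +1): no H
  1 × O: 1 H
  1 × O (charge -1): no H
  Total hydrogens = 12.
Molecular formula: C10H12N2O4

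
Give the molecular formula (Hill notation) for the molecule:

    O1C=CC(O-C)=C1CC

C7H10O2

Heavy atoms from the SMILES: 7 C, 2 O.
Implicit hydrogens by atom environment:
  2 × C: 3 H each → 6
  2 × C (aromatic): 1 H each → 2
  2 × C (aromatic): no H
  1 × C: 2 H
  1 × O (aromatic): no H
  1 × O: no H
  Total hydrogens = 10.
Molecular formula: C7H10O2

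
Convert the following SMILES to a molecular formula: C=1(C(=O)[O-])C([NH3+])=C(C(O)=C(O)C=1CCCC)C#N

C12H14N2O4

Heavy atoms from the SMILES: 12 C, 2 N, 4 O.
Implicit hydrogens by atom environment:
  6 × C (aromatic): no H
  3 × C: 2 H each → 6
  2 × C: no H
  2 × O: 1 H each → 2
  1 × C: 3 H
  1 × N (charge +1): 3 H
  1 × N: no H
  1 × O: no H
  1 × O (charge -1): no H
  Total hydrogens = 14.
Molecular formula: C12H14N2O4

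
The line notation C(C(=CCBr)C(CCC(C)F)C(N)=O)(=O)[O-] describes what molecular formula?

C10H14BrFNO3-

Heavy atoms from the SMILES: 1 Br, 10 C, 1 F, 1 N, 3 O.
Implicit hydrogens by atom environment:
  3 × C: 2 H each → 6
  3 × C: 1 H each → 3
  3 × C: no H
  2 × O: no H
  1 × Br: no H
  1 × C: 3 H
  1 × F: no H
  1 × N: 2 H
  1 × O (charge -1): no H
  Total hydrogens = 14.
Net charge -1.
Molecular formula: C10H14BrFNO3-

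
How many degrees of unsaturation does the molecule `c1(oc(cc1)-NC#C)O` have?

Molecular formula from the SMILES: C6H5NO2.
DoU = (2C + 2 + N − H − X)/2 = (2·6 + 2 + 1 − 5 − 0)/2 = 10/2 = 5.
(Structurally: 1 ring(s) + 4 π bond(s) = 5.)

5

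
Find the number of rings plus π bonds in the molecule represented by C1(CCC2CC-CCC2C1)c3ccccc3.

Molecular formula from the SMILES: C16H22.
DoU = (2C + 2 + N − H − X)/2 = (2·16 + 2 + 0 − 22 − 0)/2 = 12/2 = 6.
(Structurally: 3 ring(s) + 3 π bond(s) = 6.)

6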